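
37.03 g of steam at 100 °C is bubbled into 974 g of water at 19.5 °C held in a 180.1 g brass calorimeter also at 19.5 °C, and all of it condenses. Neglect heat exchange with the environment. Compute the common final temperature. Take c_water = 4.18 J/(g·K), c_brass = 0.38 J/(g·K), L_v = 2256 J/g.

Taking heat into each body as positive, Σ m c ΔT = 0:
condense steam: −37.03×2256 = −83540; condensed water 100 °C→T: 154.79(T − 100); original water: 4071.3(T − 19.5); brass cup: 180.1×0.38×(T − 19.5) = 68.44(T − 19.5)
4294.5 T = 83540 + 15479 + 80725 = 179744
T ≈ 41.85 °C, under the boiling point, so the assumption holds.

T_f ≈ 41.9 °C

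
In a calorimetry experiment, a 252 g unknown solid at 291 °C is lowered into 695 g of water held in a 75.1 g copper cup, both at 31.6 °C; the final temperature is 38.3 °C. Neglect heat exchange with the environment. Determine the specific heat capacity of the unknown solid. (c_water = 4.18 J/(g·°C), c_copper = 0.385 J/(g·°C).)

Setting the total heat transfer to zero:
252×c×(38.3 − 291) + 695×4.18×(38.3 − 31.6) + 75.1×0.385×(38.3 − 31.6) = 0
-63680 c = -19658
c = -19658/-63680 ≈ 0.3087 J/(g·°C)

c ≈ 0.309 J/(g·°C)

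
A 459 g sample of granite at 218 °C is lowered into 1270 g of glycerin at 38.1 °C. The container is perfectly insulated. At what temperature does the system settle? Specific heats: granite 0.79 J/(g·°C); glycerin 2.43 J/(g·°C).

T_f ≈ 57.0 °C

Taking heat into each body as positive, Σ m c ΔT = 0:
459·0.79·(T − 218) + 1270·2.43·(T − 38.1) = 0
(362.61 + 3086.1) T = 362.61·218 + 3086.1·38.1
T ≈ 57.02 °C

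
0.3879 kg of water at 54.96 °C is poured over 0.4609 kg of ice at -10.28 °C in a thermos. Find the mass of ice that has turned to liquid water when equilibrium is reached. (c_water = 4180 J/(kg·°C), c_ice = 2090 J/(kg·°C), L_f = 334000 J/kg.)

m_melted ≈ 0.237 kg

Water can give up m c ΔT = 0.3879×4180×54.96 = 89113 J before reaching 0 °C.
Of that, 0.4609×2090×10.28 = 9902.5 J goes to bring the ice to 0 °C, leaving 79211 J.
To melt every bit of ice: 0.4609×334000 = 153941 J.
79211 J < 153941 J, so only part of the ice melts and the system sits at 0 °C.
m_melt = 79211 / L_f = 0.2372 kg.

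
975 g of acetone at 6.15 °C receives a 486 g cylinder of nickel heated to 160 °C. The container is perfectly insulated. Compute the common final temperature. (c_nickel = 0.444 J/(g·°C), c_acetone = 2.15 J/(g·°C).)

T_f ≈ 20.5 °C

Set heat shed by the hot body equal to heat absorbed by the cold body:
486·0.444·(160 − T) = 975·2.15·(T − 6.15)
215.78(160 − T) = 2096.2(T − 6.15)
2312 T = 47417  ⇒  T ≈ 20.51 °C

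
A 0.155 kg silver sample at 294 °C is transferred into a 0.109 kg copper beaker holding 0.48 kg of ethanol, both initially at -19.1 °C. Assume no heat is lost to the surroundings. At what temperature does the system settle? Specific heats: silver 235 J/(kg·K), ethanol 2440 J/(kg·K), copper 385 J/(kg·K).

Setting the total heat transfer to zero:
0.155·235·(T − 294) + 0.48·2440·(T − (-19.1)) + 0.109·385·(T − (-19.1)) = 0
36.42(T − 294) + 1171.2(T − (-19.1)) + 41.97(T − (-19.1)) = 0
1249.6 T = -12463
T ≈ -9.97 °C

T_f ≈ -10.0 °C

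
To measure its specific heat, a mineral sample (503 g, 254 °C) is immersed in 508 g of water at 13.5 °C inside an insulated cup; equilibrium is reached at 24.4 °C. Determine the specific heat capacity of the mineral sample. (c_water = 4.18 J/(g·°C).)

c ≈ 0.2 J/(g·°C)

Energy conservation, ΣQ = 0:
503·c·(24.4 − 254) + 508·4.18·(24.4 − 13.5) = 0
-115489 c = -23145
c = -23145/-115489 ≈ 0.2004 J/(g·°C)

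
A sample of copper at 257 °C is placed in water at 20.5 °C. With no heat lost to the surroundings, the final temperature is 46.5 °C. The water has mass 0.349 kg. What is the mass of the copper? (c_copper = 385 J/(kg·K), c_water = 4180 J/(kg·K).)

|Q_copper| = |Q_water|:
m×385×(257 − 46.5) = 0.349×4180×(46.5 − 20.5)
81042 m = 37929  ⇒  m ≈ 0.468 kg

m ≈ 0.468 kg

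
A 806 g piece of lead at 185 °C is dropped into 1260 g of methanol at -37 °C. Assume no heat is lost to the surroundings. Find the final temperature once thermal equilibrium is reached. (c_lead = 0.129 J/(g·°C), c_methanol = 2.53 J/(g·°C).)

T_f ≈ -30.0 °C

Setting the total heat transfer to zero:
806*0.129*(T − 185) + 1260*2.53*(T − (-37)) = 0
3291.8 T = -98713
T = -98713 / 3291.8 = -30 °C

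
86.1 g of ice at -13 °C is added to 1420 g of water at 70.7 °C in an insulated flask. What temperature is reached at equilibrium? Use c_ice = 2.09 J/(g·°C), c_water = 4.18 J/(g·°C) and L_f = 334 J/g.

T_f ≈ 61.7 °C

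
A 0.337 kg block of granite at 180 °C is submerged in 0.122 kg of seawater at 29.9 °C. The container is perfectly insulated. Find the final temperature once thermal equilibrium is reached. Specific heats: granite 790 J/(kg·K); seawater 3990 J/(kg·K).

|Q_granite| = |Q_seawater|:
0.337*790*(180 − T) = 0.122*3990*(T − 29.9)
266.23(180 − T) = 486.78(T − 29.9)
753.01 T = 62476  ⇒  T ≈ 82.97 °C

T_f ≈ 83.0 °C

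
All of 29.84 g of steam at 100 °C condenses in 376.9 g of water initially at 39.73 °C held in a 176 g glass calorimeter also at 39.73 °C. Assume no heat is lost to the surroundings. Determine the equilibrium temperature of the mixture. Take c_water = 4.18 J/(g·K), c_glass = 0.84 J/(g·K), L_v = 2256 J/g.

T_f ≈ 80.2 °C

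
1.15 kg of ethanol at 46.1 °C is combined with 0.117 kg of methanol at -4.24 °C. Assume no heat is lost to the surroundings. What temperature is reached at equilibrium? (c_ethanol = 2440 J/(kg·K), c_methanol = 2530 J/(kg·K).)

T_f ≈ 41.3 °C

T_f is the heat-capacity-weighted average of the initial temperatures:
T_f = (2806·46.1 + 296.01·(-4.24)) / (2806 + 296.01)
    = 128102 / 3102 ≈ 41.30 °C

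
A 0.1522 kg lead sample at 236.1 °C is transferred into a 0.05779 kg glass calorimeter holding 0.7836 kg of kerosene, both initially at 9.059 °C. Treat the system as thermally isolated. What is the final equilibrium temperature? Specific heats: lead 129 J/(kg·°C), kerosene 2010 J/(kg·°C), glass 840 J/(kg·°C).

T_f ≈ 11.8 °C

Energy conservation, ΣQ = 0:
0.1522*129*(T − 236.1) + 0.7836*2010*(T − 9.059) + 0.05779*840*(T − 9.059) = 0
1643.2 T = 19344
T ≈ 11.77 °C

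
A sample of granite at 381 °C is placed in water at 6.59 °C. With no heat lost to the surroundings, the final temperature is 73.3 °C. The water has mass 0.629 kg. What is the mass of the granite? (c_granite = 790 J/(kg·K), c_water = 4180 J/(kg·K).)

Net heat exchanged in the isolated system is zero:
m×790×(73.3 − 381) + 0.629×4180×(73.3 − 6.59) = 0
-243083 m = -175395
m = -175395/-243083 ≈ 0.7215 kg

m ≈ 0.722 kg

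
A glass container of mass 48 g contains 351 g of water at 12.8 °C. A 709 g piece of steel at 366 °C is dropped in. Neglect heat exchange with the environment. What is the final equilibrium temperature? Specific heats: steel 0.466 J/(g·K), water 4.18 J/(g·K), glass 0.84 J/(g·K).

T_f ≈ 76.3 °C

Net heat exchanged in the isolated system is zero:
709·0.466·(T − 366) + 351·4.18·(T − 12.8) + 48·0.84·(T − 12.8) = 0
330.39(T − 366) + 1467.2(T − 12.8) + 40.32(T − 12.8) = 0
(330.39 + 1467.2 + 40.32) T = 330.39·366 + 1467.2·12.8 + 40.32·12.8
T ≈ 76.29 °C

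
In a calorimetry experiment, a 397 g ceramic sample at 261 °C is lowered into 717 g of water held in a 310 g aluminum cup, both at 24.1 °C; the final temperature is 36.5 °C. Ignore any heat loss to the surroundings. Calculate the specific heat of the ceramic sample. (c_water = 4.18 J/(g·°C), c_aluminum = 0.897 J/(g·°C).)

Energy conservation, ΣQ = 0:
397×c×(36.5 − 261) + 717×4.18×(36.5 − 24.1) + 310×0.897×(36.5 − 24.1) = 0
-89126 c = -40612
c = -40612/-89126 ≈ 0.4557 J/(g·°C)

c ≈ 0.456 J/(g·°C)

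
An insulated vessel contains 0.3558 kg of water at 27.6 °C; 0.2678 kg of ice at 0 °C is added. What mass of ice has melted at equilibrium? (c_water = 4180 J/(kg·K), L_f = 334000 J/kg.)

m_melted ≈ 0.123 kg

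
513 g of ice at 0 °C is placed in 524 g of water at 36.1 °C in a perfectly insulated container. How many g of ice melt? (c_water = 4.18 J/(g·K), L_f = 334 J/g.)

m_melted ≈ 237 g

Heat available from the water dropping to 0 °C: 524·4.18·36.1 = 79071 J.
Melting all 513 g of ice would need 513·334 = 171342 J.
79071 J < 171342 J, so only part of the ice melts and the system sits at 0 °C.
m_melted·334 = 79071  ⇒  m_melted ≈ 236.7 g.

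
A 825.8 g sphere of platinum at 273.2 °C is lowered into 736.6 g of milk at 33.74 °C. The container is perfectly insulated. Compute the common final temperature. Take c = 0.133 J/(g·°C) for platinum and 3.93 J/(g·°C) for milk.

T_f ≈ 42.5 °C

Setting the total heat transfer to zero:
825.8×0.133×(T − 273.2) + 736.6×3.93×(T − 33.74) = 0
109.83(T − 273.2) + 2894.8(T − 33.74) = 0
(109.83 + 2894.8) T = 109.83×273.2 + 2894.8×33.74
T ≈ 42.49 °C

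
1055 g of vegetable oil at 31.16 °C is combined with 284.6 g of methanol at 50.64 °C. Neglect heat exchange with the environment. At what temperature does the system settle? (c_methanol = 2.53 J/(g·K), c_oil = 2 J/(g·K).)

T_f ≈ 36.1 °C

Set heat shed by the hot body equal to heat absorbed by the cold body:
284.6×2.53×(50.64 − T) = 1055×2×(T − 31.16)
720.04(50.64 − T) = 2110(T − 31.16)
2830 T = 102210  ⇒  T ≈ 36.12 °C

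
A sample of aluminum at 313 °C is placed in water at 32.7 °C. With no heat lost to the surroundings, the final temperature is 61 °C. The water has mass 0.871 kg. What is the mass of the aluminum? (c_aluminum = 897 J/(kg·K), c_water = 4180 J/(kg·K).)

Energy conservation, ΣQ = 0:
m×897×(61 − 313) + 0.871×4180×(61 − 32.7) = 0
-226044 m = -103034
m = -103034/-226044 ≈ 0.4558 kg

m ≈ 0.456 kg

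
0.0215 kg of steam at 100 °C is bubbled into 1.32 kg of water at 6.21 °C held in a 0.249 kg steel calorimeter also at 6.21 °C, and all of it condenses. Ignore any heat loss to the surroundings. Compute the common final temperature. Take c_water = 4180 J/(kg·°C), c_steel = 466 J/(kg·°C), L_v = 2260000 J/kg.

T_f ≈ 16.2 °C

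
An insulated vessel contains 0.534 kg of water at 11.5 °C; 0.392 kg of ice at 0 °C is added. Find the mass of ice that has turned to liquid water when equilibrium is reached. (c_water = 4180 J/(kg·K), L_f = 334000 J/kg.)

Cooling the water to 0 °C releases 0.534×4180×11.5 = 25669 J.
To melt every bit of ice: 0.392×334000 = 130928 J.
Since 25669 < 130928 J, not all the ice melts; equilibrium is at 0 °C.
m_melted×334000 = 25669  ⇒  m_melted ≈ 0.07685 kg.

m_melted ≈ 0.0769 kg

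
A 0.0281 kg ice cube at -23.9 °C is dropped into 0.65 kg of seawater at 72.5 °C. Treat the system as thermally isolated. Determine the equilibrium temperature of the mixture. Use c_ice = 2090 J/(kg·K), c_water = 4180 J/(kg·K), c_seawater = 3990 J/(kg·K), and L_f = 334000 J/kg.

T_f ≈ 65.4 °C

Let T be the final temperature. ΣQ_i = 0:
ice -23.9→0 °C: 0.0281×2090×23.9 = 1403.6; latent heat to melt: 0.0281×334000 = 9385.4; warm the meltwater: 117.46 T; seawater cools: 0.65×3990×(T − 72.5) = 2593.5(T − 72.5)
2711 T = 188029 − 10789 = 177240
T ≈ 65.38 °C — above 0 °C, consistent with complete melting.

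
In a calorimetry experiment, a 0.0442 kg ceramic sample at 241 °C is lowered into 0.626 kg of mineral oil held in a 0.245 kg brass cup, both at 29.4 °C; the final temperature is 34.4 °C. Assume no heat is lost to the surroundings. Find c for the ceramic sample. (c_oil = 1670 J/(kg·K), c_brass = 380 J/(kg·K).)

Energy conservation, ΣQ = 0:
0.0442·c·(34.4 − 241) + 0.626·1670·(34.4 − 29.4) + 0.245·380·(34.4 − 29.4) = 0
-9.132 c = -5692.6
c = -5692.6/-9.132 ≈ 623.4 J/(kg·K)

c ≈ 623 J/(kg·K)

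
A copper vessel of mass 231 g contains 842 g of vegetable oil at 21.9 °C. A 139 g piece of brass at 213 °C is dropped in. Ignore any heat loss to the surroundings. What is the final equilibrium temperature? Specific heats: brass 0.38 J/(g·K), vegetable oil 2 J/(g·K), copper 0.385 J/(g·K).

T_f ≈ 27.4 °C

T_f is the heat-capacity-weighted average of the initial temperatures:
T_f = (52.82×213 + 1684×21.9 + 88.94×21.9) / (52.82 + 1684 + 88.94)
    = 50078 / 1825.8 ≈ 27.43 °C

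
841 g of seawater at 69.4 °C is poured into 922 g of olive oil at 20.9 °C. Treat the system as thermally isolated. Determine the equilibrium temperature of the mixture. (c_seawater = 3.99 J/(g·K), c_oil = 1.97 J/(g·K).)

Conservation of energy gives ΣQ = 0:
841*3.99*(T − 69.4) + 922*1.97*(T − 20.9) = 0
3355.6(T − 69.4) + 1816.3(T − 20.9) = 0
(3355.6 + 1816.3) T = 3355.6*69.4 + 1816.3*20.9
T ≈ 52.37 °C

T_f ≈ 52.4 °C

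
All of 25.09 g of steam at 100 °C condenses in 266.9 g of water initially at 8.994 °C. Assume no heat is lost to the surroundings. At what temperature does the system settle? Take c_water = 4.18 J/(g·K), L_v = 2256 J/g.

T_f ≈ 63.2 °C

Sum of m c ΔT and latent-heat terms is zero:
condense steam: −25.09·2256 = −56603; condensed water 100 °C→T: 104.88(T − 100); water warms: 266.9·4.18·(T − 8.994) = 1115.6(T − 8.994)
1220.5 T = 56603 + 10488 + 10034 = 77125
T ≈ 63.19 °C (< 100 °C, so full condensation is consistent).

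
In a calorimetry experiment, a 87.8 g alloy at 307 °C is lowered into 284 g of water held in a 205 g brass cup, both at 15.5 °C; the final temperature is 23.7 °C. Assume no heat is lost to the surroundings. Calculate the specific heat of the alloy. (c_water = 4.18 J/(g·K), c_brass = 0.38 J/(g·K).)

c ≈ 0.417 J/(g·K)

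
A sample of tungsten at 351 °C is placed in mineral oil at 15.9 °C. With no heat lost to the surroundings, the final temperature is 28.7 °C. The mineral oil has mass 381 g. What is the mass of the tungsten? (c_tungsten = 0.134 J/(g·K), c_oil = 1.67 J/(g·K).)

|Q_tungsten| = |Q_oil|:
m×0.134×(351 − 28.7) = 381×1.67×(28.7 − 15.9)
43.19 m = 8144.3  ⇒  m ≈ 188.6 g

m ≈ 189 g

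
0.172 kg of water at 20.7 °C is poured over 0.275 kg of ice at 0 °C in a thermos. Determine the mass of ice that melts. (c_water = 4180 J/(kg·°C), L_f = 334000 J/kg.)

m_melted ≈ 0.0446 kg

Water can give up m c ΔT = 0.172·4180·20.7 = 14882 J before reaching 0 °C.
Melting all 0.275 kg of ice would need 0.275·334000 = 91850 J.
Since 14882 < 91850 J, not all the ice melts; equilibrium is at 0 °C.
Mass melted = 14882/334000 ≈ 0.04456 kg.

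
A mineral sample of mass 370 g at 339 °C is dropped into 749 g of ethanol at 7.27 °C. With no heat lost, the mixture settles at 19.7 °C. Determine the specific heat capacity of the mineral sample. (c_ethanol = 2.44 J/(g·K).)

c ≈ 0.192 J/(g·K)

Setting the total heat transfer to zero:
370·c·(19.7 − 339) + 749·2.44·(19.7 − 7.27) = 0
-118141 c = -22717
c = -22717/-118141 ≈ 0.1923 J/(g·K)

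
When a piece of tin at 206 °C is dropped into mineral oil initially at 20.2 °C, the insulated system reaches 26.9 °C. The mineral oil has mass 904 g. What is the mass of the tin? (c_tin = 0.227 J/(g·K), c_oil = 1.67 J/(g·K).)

m ≈ 249 g

|Q_tin| = |Q_oil|:
m×0.227×(206 − 26.9) = 904×1.67×(26.9 − 20.2)
40.66 m = 10115  ⇒  m ≈ 248.8 g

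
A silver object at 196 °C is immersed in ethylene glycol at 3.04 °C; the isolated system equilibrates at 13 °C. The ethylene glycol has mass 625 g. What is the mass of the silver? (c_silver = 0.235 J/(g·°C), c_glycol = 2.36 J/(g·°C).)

Setting the total heat transfer to zero:
m·0.235·(13 − 196) + 625·2.36·(13 − 3.04) = 0
-43 m = -14691
m = -14691/-43 ≈ 341.6 g

m ≈ 342 g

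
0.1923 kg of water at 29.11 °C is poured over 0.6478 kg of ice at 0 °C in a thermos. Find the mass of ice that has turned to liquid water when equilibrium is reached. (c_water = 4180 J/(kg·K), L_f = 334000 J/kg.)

Cooling the water to 0 °C releases 0.1923×4180×29.11 = 23399 J.
Melting all 0.6478 kg of ice would need 0.6478×334000 = 216365 J.
Since 23399 < 216365 J, not all the ice melts; equilibrium is at 0 °C.
m_melt = 23399 / L_f = 0.07006 kg.

m_melted ≈ 0.0701 kg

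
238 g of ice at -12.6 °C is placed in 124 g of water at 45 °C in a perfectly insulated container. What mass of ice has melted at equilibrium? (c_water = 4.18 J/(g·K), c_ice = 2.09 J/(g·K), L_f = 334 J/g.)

m_melted ≈ 51.1 g

Cooling the water to 0 °C releases 124·4.18·45 = 23324 J.
Warming the ice to 0 °C takes 238·2.09·12.6 = 6267.5 J, leaving 17057 J for melting.
Melting all 238 g of ice would need 238·334 = 79492 J.
That's not enough to melt it all — equilibrium is at 0 °C with ice remaining.
Mass melted = 17057/334 ≈ 51.07 g.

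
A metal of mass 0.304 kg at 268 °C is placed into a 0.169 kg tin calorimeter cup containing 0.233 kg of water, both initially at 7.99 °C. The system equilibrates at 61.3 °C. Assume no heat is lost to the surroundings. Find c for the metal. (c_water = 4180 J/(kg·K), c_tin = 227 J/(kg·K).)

Let T be the final temperature. ΣQ_i = 0:
0.304×c×(61.3 − 268) + 0.233×4180×(61.3 − 7.99) + 0.169×227×(61.3 − 7.99) = 0
-62.84 c = -53966
c = -53966/-62.84 ≈ 858.8 J/(kg·K)

c ≈ 859 J/(kg·K)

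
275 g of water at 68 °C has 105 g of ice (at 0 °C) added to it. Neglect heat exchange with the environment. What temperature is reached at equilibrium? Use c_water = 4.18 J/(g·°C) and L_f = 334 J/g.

T_f ≈ 27.1 °C

Setting the total heat transfer to zero:
fusion: m_ice L_f = 105·334 = 35070; meltwater 0→T: 105·4.18·T = 438.9 T; water cools: 275·4.18·(T − 68) = 1149.5(T − 68)
1588.4 T = 78166 − 35070 = 43096
T ≈ 27.13 °C (positive, so assuming full melt was valid).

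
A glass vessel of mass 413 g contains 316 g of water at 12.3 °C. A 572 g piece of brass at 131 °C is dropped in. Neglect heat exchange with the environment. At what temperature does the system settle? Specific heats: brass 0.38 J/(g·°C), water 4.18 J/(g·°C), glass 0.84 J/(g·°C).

T_f ≈ 26.0 °C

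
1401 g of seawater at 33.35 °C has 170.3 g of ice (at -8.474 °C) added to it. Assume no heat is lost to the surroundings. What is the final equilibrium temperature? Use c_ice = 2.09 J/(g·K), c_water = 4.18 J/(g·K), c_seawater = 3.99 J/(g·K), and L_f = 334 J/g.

T_f ≈ 20.1 °C

Energy balance with sensible and latent terms:
ice -8.474→0 °C: 170.3·2.09·8.474 = 3016.1; fusion: m_ice L_f = 170.3·334 = 56880; meltwater 0→T: 170.3·4.18·T = 711.85 T; seawater: 5590(T − 33.35)
6301.8 T = 186426 − 59896 = 126530
T ≈ 20.08 °C — above 0 °C, consistent with complete melting.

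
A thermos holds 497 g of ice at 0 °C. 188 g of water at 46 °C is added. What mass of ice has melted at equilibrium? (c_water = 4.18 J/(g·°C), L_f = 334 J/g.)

Cooling the water to 0 °C releases 188·4.18·46 = 36149 J.
Fully melting the ice requires m_ice L_f = 497·334 = 165998 J.
That's not enough to melt it all — equilibrium is at 0 °C with ice remaining.
m_melt = 36149 / L_f = 108.2 g.

m_melted ≈ 108 g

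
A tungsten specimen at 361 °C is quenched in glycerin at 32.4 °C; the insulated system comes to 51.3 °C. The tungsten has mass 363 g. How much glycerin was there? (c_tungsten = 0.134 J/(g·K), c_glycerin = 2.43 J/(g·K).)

m ≈ 328 g

Energy conservation, ΣQ = 0:
363×0.134×(51.3 − 361) + m×2.43×(51.3 − 32.4) = 0
45.93 m = 15064
m = 15064/45.93 ≈ 328 g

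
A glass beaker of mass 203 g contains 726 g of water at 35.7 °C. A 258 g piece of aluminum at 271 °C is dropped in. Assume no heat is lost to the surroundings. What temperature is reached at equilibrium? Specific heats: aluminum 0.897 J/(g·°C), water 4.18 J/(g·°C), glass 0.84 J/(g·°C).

Conservation of energy gives ΣQ = 0:
258×0.897×(T − 271) + 726×4.18×(T − 35.7) + 203×0.84×(T − 35.7) = 0
231.43(T − 271) + 3034.7(T − 35.7) + 170.52(T − 35.7) = 0
3436.6 T = 177142
T ≈ 51.55 °C

T_f ≈ 51.5 °C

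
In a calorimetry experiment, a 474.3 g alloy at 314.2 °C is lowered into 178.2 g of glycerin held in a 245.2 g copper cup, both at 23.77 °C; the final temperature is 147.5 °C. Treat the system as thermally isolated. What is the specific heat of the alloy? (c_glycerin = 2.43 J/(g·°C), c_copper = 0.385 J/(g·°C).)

c ≈ 0.825 J/(g·°C)

Setting the total heat transfer to zero:
474.3×c×(147.5 − 314.2) + 178.2×2.43×(147.5 − 23.77) + 245.2×0.385×(147.5 − 23.77) = 0
-79066 c = -65259
c = -65259/-79066 ≈ 0.8254 J/(g·°C)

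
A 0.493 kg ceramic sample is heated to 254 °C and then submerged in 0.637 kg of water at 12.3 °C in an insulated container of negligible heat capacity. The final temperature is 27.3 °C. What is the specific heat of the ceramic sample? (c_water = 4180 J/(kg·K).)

Let T be the final temperature. ΣQ_i = 0:
0.493·c·(27.3 − 254) + 0.637·4180·(27.3 − 12.3) = 0
-111.76 c = -39940
c = -39940/-111.76 ≈ 357.4 J/(kg·K)

c ≈ 357 J/(kg·K)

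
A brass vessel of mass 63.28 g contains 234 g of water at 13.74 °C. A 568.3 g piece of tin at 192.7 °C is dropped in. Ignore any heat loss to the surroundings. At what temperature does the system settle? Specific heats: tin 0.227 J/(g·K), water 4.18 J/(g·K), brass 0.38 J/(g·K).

With ΣQ=0 the equilibrium temperature is the m·c-weighted mean:
T_f = (129×192.7 + 978.12×13.74 + 24.05×13.74) / (129 + 978.12 + 24.05)
    = 38629 / 1131.2 ≈ 34.15 °C

T_f ≈ 34.1 °C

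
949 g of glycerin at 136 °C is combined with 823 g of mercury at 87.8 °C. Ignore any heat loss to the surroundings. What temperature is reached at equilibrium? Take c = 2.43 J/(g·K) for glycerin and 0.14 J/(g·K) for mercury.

T_f ≈ 133.7 °C

Conservation of energy gives ΣQ = 0:
949*2.43*(T − 136) + 823*0.14*(T − 87.8) = 0
2306.1(T − 136) + 115.22(T − 87.8) = 0
2421.3 T = 323742
T = 323742 / 2421.3 = 134 °C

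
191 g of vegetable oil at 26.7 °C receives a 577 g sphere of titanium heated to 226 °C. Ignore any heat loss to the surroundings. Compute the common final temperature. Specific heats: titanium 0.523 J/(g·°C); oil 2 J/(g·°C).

T_f ≈ 114.7 °C

Energy conservation, ΣQ = 0:
577·0.523·(T − 226) + 191·2·(T − 26.7) = 0
301.77(T − 226) + 382(T − 26.7) = 0
(301.77 + 382) T = 301.77·226 + 382·26.7
T = 78400 / 683.77 = 115 °C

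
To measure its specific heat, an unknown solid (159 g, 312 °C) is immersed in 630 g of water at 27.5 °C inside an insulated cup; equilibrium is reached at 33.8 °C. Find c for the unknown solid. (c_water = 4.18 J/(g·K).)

c ≈ 0.375 J/(g·K)

Heat lost by the unknown solid = heat gained by the water:
159·c·(312 − 33.8) = 630·4.18·(33.8 − 27.5)
44234 c = 16590  ⇒  c ≈ 0.3751 J/(g·K)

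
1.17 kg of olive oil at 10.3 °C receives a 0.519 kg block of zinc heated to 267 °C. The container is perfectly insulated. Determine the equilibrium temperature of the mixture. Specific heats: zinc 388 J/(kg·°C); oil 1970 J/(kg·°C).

T_f ≈ 30.9 °C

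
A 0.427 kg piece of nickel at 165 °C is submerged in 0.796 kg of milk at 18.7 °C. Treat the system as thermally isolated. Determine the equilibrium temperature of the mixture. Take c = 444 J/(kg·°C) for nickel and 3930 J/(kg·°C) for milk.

Energy conservation, ΣQ = 0:
0.427*444*(T − 165) + 0.796*3930*(T − 18.7) = 0
3317.9 T = 89781
T = 89781/3317.9 ≈ 27.06 °C

T_f ≈ 27.1 °C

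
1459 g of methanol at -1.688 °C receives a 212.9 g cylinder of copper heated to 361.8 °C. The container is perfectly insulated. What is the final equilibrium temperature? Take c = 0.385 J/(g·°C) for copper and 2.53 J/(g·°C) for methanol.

T_f ≈ 6.2 °C

|Q_copper| = |Q_methanol|:
212.9·0.385·(361.8 − T) = 1459·2.53·(T − (-1.688))
81.97(361.8 − T) = 3691.3(T − (-1.688))
3773.2 T = 23425  ⇒  T ≈ 6.21 °C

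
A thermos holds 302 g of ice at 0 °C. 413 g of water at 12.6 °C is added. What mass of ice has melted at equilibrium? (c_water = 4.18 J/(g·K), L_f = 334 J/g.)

m_melted ≈ 65.1 g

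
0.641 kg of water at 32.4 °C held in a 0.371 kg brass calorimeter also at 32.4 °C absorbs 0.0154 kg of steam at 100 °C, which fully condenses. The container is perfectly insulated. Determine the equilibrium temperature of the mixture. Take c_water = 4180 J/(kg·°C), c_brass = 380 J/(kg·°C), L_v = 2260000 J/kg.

Net heat exchanged in the isolated system is zero:
condense steam: −0.0154×2260000 = −34804; condensate cools 100→T: 0.0154×4180×(T − 100) = 64.37(T − 100); original water: 2679.4(T − 32.4); brass cup: 0.371×380×(T − 32.4) = 140.98(T − 32.4)
2884.7 T = 34804 + 6437.2 + 91380 = 132621
T ≈ 45.97 °C, under the boiling point, so the assumption holds.

T_f ≈ 46.0 °C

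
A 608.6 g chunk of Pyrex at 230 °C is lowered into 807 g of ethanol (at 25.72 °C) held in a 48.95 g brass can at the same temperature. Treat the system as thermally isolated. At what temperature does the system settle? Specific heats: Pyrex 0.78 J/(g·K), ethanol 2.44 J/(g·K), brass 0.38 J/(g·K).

Taking heat into each body as positive, Σ m c ΔT = 0:
608.6×0.78×(T − 230) + 807×2.44×(T − 25.72) + 48.95×0.38×(T − 25.72) = 0
474.71(T − 230) + 1969.1(T − 25.72) + 18.6(T − 25.72) = 0
2462.4 T = 160306
T = 160306 / 2462.4 = 65.1 °C

T_f ≈ 65.1 °C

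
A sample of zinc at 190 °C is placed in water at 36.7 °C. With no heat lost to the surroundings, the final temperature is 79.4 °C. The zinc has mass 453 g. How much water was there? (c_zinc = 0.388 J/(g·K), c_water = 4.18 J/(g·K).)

Heat lost by the zinc = heat gained by the water:
453·0.388·(190 − 79.4) = m·4.18·(79.4 − 36.7)
178.49 m = 19439  ⇒  m ≈ 108.9 g

m ≈ 109 g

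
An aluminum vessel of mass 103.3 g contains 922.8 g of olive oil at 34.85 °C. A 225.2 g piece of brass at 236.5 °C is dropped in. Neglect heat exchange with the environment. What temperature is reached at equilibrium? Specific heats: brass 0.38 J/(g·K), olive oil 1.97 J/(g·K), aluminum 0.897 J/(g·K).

T_f = Σ m_i c_i T_i / Σ m_i c_i:
T_f = (85.58×236.5 + 1817.9×34.85 + 92.66×34.85) / (85.58 + 1817.9 + 92.66)
    = 86822 / 1996.2 ≈ 43.49 °C

T_f ≈ 43.5 °C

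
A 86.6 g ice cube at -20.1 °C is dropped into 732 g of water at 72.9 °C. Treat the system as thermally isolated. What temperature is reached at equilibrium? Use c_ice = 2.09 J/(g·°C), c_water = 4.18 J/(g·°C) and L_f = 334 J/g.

T_f ≈ 55.7 °C

Let T be the final temperature. ΣQ_i = 0:
ice -20.1→0 °C: 86.6·2.09·20.1 = 3638; fusion: m_ice L_f = 86.6·334 = 28924; meltwater 0→T: 86.6·4.18·T = 361.99 T; water: 3059.8(T − 72.9)
3421.7 T = 223057 − 32562 = 190494
T ≈ 55.67 °C. Since T > 0 °C, the all-ice-melts assumption holds.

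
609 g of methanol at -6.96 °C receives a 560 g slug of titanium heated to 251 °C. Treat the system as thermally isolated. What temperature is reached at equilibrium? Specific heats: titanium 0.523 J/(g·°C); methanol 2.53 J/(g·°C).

T_f ≈ 34.2 °C

Conservation of energy gives ΣQ = 0:
560×0.523×(T − 251) + 609×2.53×(T − (-6.96)) = 0
(292.88 + 1540.8) T = 292.88×251 + 1540.8×(-6.96)
T ≈ 34.24 °C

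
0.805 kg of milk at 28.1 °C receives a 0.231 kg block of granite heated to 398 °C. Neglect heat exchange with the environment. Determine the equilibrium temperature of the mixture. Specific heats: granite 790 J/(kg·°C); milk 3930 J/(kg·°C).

T_f ≈ 48.3 °C

Heat lost by the granite equals heat gained by the milk:
0.231×790×(398 − T) = 0.805×3930×(T − 28.1)
182.49(398 − T) = 3163.7(T − 28.1)
3346.1 T = 161530  ⇒  T ≈ 48.27 °C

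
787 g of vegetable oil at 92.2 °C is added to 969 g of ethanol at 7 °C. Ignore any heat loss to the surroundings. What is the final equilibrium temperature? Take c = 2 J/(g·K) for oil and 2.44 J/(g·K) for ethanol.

Net heat exchanged in the isolated system is zero:
787×2×(T − 92.2) + 969×2.44×(T − 7) = 0
1574(T − 92.2) + 2364.4(T − 7) = 0
(1574 + 2364.4) T = 1574×92.2 + 2364.4×7
T = 161673 / 3938.4 = 41.1 °C

T_f ≈ 41.1 °C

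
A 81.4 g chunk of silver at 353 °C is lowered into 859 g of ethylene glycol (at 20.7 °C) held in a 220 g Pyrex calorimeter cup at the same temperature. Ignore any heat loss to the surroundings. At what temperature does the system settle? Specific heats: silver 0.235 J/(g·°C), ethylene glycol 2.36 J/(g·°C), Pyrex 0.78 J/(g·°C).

Energy conservation, ΣQ = 0:
81.4*0.235*(T − 353) + 859*2.36*(T − 20.7) + 220*0.78*(T − 20.7) = 0
2218 T = 52269
T = 52269/2218 ≈ 23.57 °C

T_f ≈ 23.6 °C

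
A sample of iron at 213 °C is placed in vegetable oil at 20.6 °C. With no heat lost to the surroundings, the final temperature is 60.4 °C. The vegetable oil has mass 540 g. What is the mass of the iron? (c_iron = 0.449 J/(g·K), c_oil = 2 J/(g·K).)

Net heat exchanged in the isolated system is zero:
m×0.449×(60.4 − 213) + 540×2×(60.4 − 20.6) = 0
-68.52 m = -42984
m = -42984/-68.52 ≈ 627.3 g

m ≈ 627 g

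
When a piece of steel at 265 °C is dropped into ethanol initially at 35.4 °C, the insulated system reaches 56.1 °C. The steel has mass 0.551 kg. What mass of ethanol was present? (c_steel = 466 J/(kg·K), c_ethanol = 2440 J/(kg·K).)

m ≈ 1.06 kg

Taking heat into each body as positive, Σ m c ΔT = 0:
0.551×466×(56.1 − 265) + m×2440×(56.1 − 35.4) = 0
50508 m = 53638
m = 53638/50508 ≈ 1.062 kg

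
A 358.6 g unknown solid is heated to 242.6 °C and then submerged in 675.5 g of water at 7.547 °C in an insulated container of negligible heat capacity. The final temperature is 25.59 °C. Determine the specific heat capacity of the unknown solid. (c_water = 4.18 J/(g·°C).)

Setting the total heat transfer to zero:
358.6×c×(25.59 − 242.6) + 675.5×4.18×(25.59 − 7.547) = 0
-77820 c = -50946
c = -50946/-77820 ≈ 0.6547 J/(g·°C)

c ≈ 0.655 J/(g·°C)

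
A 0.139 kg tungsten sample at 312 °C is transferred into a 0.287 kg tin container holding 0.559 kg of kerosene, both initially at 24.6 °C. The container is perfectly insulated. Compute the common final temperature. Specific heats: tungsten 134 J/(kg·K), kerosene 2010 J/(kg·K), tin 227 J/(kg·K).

T_f ≈ 29.0 °C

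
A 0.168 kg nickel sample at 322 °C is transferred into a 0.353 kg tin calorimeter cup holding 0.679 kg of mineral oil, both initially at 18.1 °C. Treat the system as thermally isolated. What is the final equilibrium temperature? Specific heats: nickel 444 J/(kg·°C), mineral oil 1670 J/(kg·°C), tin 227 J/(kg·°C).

T_f ≈ 35.7 °C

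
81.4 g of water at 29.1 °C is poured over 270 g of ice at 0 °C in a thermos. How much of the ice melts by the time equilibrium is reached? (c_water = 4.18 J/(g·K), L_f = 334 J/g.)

m_melted ≈ 29.6 g

Water can give up m c ΔT = 81.4×4.18×29.1 = 9901.3 J before reaching 0 °C.
Melting all 270 g of ice would need 270×334 = 90180 J.
Since 9901.3 < 90180 J, not all the ice melts; equilibrium is at 0 °C.
m_melt = 9901.3 / L_f = 29.64 g.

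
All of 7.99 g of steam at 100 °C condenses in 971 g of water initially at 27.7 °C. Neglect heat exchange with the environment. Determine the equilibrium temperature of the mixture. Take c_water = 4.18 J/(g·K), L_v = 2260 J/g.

Sum of m c ΔT and latent-heat terms is zero:
latent heat released on condensation: 7.99×2260 = 18057; condensed water 100 °C→T: 33.4(T − 100); water warms: 971×4.18×(T − 27.7) = 4058.8(T − 27.7)
4092.2 T = 18057 + 3339.8 + 112428 = 133825
T ≈ 32.70 °C — below 100 °C, confirming all the steam condensed.

T_f ≈ 32.7 °C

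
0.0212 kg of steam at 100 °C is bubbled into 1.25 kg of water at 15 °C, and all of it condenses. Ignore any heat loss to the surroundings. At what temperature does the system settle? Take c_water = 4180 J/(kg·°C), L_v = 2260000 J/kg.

T_f ≈ 25.4 °C

Let T be the final temperature. ΣQ_i = 0:
latent heat released on condensation: 0.0212×2260000 = 47912; condensed water 100 °C→T: 88.62(T − 100); water warms: 1.25×4180×(T − 15) = 5225(T − 15)
5313.6 T = 47912 + 8861.6 + 78375 = 135149
T ≈ 25.43 °C — below 100 °C, confirming all the steam condensed.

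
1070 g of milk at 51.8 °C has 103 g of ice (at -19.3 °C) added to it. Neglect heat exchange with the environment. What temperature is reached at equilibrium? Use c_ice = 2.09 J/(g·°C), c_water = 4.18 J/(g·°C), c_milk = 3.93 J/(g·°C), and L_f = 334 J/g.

Conservation of energy gives ΣQ = 0:
ice -19.3→0 °C: 103·2.09·19.3 = 4154.7
  fusion: m_ice L_f = 103·334 = 34402
  meltwater 0→T: 103·4.18·T = 430.54 T
  milk: 4205.1(T − 51.8)
4635.6 T = 217824 − 38557 = 179267
T ≈ 38.67 °C — above 0 °C, consistent with complete melting.

T_f ≈ 38.7 °C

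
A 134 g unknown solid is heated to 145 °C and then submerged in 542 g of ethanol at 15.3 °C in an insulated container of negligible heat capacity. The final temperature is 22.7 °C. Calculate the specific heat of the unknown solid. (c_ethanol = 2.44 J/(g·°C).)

m_s c (T_s − T_f) = m_ethanol c_ethanol (T_f − T_0):
134·c·(145 − 22.7) = 542·2.44·(22.7 − 15.3)
16388 c = 9786.4  ⇒  c ≈ 0.5972 J/(g·°C)

c ≈ 0.597 J/(g·°C)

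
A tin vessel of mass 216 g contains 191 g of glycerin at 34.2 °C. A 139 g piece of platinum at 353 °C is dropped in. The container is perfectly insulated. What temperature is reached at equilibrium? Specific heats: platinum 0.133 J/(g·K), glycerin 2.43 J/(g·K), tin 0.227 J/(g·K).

T_f ≈ 45.3 °C

Net heat exchanged in the isolated system is zero:
139*0.133*(T − 353) + 191*2.43*(T − 34.2) + 216*0.227*(T − 34.2) = 0
18.49(T − 353) + 464.13(T − 34.2) + 49.03(T − 34.2) = 0
(18.49 + 464.13 + 49.03) T = 18.49*353 + 464.13*34.2 + 49.03*34.2
T ≈ 45.29 °C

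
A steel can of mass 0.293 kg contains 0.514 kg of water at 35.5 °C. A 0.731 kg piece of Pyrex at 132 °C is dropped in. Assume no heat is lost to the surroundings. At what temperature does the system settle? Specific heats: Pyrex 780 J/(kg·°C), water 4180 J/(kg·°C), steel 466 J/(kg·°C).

T_f ≈ 54.8 °C

Taking heat into each body as positive, Σ m c ΔT = 0:
0.731·780·(T − 132) + 0.514·4180·(T − 35.5) + 0.293·466·(T − 35.5) = 0
(570.18 + 2148.5 + 136.54) T = 570.18·132 + 2148.5·35.5 + 136.54·35.5
T = 156383 / 2855.2 = 54.8 °C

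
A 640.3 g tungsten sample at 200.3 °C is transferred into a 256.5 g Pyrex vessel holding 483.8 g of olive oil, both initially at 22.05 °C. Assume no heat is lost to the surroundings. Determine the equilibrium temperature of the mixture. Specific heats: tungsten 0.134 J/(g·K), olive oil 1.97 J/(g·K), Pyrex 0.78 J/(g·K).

T_f ≈ 34.4 °C

Setting the total heat transfer to zero:
640.3·0.134·(T − 200.3) + 483.8·1.97·(T − 22.05) + 256.5·0.78·(T − 22.05) = 0
85.8(T − 200.3) + 953.09(T − 22.05) + 200.07(T − 22.05) = 0
1239 T = 42613
T = 42613/1239 ≈ 34.39 °C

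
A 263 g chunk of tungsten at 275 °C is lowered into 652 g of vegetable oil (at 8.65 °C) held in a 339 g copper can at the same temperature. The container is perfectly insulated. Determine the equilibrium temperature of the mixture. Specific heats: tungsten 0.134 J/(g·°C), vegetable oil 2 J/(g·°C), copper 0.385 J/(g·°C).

T_f ≈ 15.0 °C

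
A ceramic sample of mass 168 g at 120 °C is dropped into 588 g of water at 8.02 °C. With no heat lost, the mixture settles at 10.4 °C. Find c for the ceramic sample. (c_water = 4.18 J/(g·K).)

c ≈ 0.318 J/(g·K)

Heat lost by the ceramic sample = heat gained by the water:
168·c·(120 − 10.4) = 588·4.18·(10.4 − 8.02)
18413 c = 5849.7  ⇒  c ≈ 0.3177 J/(g·K)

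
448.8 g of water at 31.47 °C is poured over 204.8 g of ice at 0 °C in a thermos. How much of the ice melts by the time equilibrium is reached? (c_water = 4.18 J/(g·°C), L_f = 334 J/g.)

Cooling the water to 0 °C releases 448.8·4.18·31.47 = 59037 J.
To melt every bit of ice: 204.8·334 = 68403 J.
That's not enough to melt it all — equilibrium is at 0 °C with ice remaining.
Mass melted = 59037/334 ≈ 176.8 g.

m_melted ≈ 177 g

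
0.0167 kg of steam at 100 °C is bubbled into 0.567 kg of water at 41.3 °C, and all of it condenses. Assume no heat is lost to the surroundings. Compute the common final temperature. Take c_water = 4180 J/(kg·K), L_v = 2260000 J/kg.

Let T be the final temperature. ΣQ_i = 0:
condense steam: −0.0167×2260000 = −37742
  condensed water 100 °C→T: 69.81(T − 100)
  water warms: 0.567×4180×(T − 41.3) = 2370.1(T − 41.3)
2439.9 T = 37742 + 6980.6 + 97883 = 142606
T ≈ 58.45 °C, under the boiling point, so the assumption holds.

T_f ≈ 58.4 °C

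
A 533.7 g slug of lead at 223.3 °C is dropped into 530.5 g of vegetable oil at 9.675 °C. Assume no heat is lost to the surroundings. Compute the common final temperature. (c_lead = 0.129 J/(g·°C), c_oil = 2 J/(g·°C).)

T_f ≈ 22.7 °C

Let T be the final temperature. ΣQ_i = 0:
533.7*0.129*(T − 223.3) + 530.5*2*(T − 9.675) = 0
68.85(T − 223.3) + 1061(T − 9.675) = 0
(68.85 + 1061) T = 68.85*223.3 + 1061*9.675
T = 25639/1129.8 ≈ 22.69 °C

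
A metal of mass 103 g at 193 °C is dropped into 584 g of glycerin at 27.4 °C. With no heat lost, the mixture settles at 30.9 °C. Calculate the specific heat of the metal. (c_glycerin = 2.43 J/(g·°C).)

m_s c (T_s − T_f) = m_glycerin c_glycerin (T_f − T_0):
103·c·(193 − 30.9) = 584·2.43·(30.9 − 27.4)
16696 c = 4966.9  ⇒  c ≈ 0.2975 J/(g·°C)

c ≈ 0.297 J/(g·°C)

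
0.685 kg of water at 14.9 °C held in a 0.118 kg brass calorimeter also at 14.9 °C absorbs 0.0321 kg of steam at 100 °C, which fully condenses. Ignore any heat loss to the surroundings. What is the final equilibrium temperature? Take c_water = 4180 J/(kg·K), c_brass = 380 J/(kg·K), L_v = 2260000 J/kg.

Let T be the final temperature. ΣQ_i = 0:
steam→water at 100 °C releases m L_v = 0.0321·2260000 = 72546; condensed water 100 °C→T: 134.18(T − 100); original water: 2863.3(T − 14.9); brass cup: 0.118·380·(T − 14.9) = 44.84(T − 14.9)
3042.3 T = 72546 + 13418 + 43331 = 129295
T ≈ 42.50 °C — below 100 °C, confirming all the steam condensed.

T_f ≈ 42.5 °C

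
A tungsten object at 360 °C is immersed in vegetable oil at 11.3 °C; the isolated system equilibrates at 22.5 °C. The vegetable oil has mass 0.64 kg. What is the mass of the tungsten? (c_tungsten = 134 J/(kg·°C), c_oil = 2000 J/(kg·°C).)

m ≈ 0.317 kg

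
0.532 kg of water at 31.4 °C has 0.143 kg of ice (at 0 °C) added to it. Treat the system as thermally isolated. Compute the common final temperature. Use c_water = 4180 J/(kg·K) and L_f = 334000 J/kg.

T_f ≈ 7.8 °C

Setting the total heat transfer to zero:
fusion: m_ice L_f = 0.143·334000 = 47762
  warm the meltwater: 597.74 T
  water: 2223.8(T − 31.4)
2821.5 T = 69826 − 47762 = 22064
T ≈ 7.82 °C (positive, so assuming full melt was valid).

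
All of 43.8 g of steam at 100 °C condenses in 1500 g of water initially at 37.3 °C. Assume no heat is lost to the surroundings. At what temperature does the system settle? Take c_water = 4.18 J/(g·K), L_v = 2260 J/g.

T_f ≈ 54.4 °C

Energy balance with sensible and latent terms:
steam→water at 100 °C releases m L_v = 43.8×2260 = 98988
  condensed water 100 °C→T: 183.08(T − 100)
  water warms: 1500×4.18×(T − 37.3) = 6270(T − 37.3)
6453.1 T = 98988 + 18308 + 233871 = 351167
T ≈ 54.42 °C — below 100 °C, confirming all the steam condensed.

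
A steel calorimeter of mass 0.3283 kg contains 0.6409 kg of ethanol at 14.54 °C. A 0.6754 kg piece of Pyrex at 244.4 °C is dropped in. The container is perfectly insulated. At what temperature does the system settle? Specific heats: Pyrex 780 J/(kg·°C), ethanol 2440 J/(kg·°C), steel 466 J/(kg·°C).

Net heat exchanged in the isolated system is zero:
0.6754·780·(T − 244.4) + 0.6409·2440·(T − 14.54) + 0.3283·466·(T − 14.54) = 0
2243.6 T = 153715
T = 153715/2243.6 ≈ 68.51 °C

T_f ≈ 68.5 °C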